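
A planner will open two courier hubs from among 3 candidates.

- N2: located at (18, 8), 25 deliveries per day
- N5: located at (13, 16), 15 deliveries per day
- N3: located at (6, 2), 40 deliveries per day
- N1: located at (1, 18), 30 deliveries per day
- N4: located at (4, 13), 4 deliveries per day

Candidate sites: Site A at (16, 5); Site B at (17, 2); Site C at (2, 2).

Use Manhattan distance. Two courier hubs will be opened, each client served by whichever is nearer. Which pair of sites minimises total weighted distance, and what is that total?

{Site A, Site C}, total 1057

Evaluate every pair (each demand assigned to the nearer of the two):
  {Site A, Site C}: total = 1057
  {Site B, Site C}: total = 1167
  {Site A, Site B}: total = 1695
Best pair: {Site A, Site C} with total 1057.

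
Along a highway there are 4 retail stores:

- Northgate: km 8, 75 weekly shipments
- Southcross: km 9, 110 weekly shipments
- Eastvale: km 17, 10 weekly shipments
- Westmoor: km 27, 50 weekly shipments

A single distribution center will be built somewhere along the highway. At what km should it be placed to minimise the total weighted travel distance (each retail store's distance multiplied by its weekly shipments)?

For a sum of weighted absolute distances on a line, the optimum is the weighted median (not the mean). Total weight W = 245; half-weight = 122.5.
Sort by position and accumulate weight:
  km 8 (Northgate, w=75) → cum 75
  km 9 (Southcross, w=110) → cum 185  ≥ 122.5 → median here
  km 17 (Eastvale, w=10) → cum 195
  km 27 (Westmoor, w=50) → cum 245
Optimal location: km 9.

x = 9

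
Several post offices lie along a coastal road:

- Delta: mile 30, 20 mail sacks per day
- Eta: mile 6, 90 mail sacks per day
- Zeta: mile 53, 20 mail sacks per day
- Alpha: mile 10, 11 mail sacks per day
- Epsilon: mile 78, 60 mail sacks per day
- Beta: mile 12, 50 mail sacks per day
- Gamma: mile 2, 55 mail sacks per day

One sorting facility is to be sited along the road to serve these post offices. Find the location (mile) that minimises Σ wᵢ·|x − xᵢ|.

x = 10

For a sum of weighted absolute distances on a line, the optimum is the weighted median (not the mean). Total weight W = 306; half-weight = 153.
Sort by position and accumulate weight:
  mile 2 (Gamma, w=55) → cum 55
  mile 6 (Eta, w=90) → cum 145
  mile 10 (Alpha, w=11) → cum 156  ≥ 153 → median here
  mile 12 (Beta, w=50) → cum 206
  mile 30 (Delta, w=20) → cum 226
  mile 53 (Zeta, w=20) → cum 246
  mile 78 (Epsilon, w=60) → cum 306
Optimal location: mile 10.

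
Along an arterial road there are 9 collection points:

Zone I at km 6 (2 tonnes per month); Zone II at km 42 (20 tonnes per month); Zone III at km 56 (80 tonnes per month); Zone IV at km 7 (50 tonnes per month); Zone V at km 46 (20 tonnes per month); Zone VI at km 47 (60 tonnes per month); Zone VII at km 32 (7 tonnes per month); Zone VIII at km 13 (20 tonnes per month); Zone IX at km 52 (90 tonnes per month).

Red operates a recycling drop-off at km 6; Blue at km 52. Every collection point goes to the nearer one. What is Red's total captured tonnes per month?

The indifferent point is the midpoint (6+52)/2 = 29; collection points left of it (closer to Red at 6) go to Red, those right go to Blue.
  Zone I at 6 (w=2) → Red
  Zone IV at 7 (w=50) → Red
  Zone VIII at 13 (w=20) → Red
  Zone VII at 32 (w=7) → Blue
  Zone II at 42 (w=20) → Blue
  Zone V at 46 (w=20) → Blue
  Zone VI at 47 (w=60) → Blue
  Zone IX at 52 (w=90) → Blue
  Zone III at 56 (w=80) → Blue
Red captures 72; Blue captures 277.

72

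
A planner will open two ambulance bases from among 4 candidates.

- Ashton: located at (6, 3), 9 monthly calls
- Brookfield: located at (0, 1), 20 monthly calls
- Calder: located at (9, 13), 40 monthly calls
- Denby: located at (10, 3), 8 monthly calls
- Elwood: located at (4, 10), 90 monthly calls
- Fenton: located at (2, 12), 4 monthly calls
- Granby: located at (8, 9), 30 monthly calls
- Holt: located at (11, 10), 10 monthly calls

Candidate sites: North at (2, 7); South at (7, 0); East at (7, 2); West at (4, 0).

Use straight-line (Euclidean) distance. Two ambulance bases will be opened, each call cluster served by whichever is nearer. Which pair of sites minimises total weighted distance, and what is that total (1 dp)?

Evaluate every pair (each demand assigned to the nearer of the two):
  {North, East}: total = 1157.0
  {North, West}: total = 1166.5
  {North, South}: total = 1186.8
  {East, West}: total = 1683.0
  {South, East}: total = 1741.9
  {South, West}: total = 1999.0
Best pair: {North, East} with total 1157.0.

{North, East}, total 1157.0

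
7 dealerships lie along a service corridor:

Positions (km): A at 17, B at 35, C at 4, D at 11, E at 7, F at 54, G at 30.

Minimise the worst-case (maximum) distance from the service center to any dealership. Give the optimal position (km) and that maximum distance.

location 29, max distance 25

The 1-center on a line is the midpoint of the two extreme points: leftmost at 4, rightmost at 54.
Optimal location = (4 + 54)/2 = 29; maximum distance = (54 − 4)/2 = 25.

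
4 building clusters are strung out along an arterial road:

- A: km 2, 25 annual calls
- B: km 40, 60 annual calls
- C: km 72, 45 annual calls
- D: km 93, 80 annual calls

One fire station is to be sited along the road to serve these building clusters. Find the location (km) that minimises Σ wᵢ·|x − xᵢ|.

For a sum of weighted absolute distances on a line, the optimum is the weighted median (not the mean). Total weight W = 210; half-weight = 105.
Sort by position and accumulate weight:
  km 2 (A, w=25) → cum 25
  km 40 (B, w=60) → cum 85
  km 72 (C, w=45) → cum 130  ≥ 105 → median here
  km 93 (D, w=80) → cum 210
Optimal location: km 72.

x = 72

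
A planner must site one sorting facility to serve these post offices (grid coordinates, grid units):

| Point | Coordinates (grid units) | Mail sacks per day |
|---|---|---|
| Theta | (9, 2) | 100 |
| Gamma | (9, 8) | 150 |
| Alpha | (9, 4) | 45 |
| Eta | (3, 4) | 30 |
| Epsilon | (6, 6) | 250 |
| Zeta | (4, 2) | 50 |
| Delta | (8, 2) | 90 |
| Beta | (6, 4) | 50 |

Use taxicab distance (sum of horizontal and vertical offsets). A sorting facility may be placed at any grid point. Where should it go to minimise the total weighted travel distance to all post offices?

(8, 6)

Manhattan distance separates: Σwᵢ(|x−xᵢ|+|y−yᵢ|) = Σwᵢ|x−xᵢ| + Σwᵢ|y−yᵢ|, so x and y are optimised independently as 1-D weighted medians.
Total weight W = 765; half = 382.5.
x-coordinate, sorted with cumulative weight:
  x=3 (Eta, w=30) cum 30
  x=4 (Zeta, w=50) cum 80
  x=6 (Epsilon, w=250) cum 330
  x=6 (Beta, w=50) cum 380
  x=8 (Delta, w=90) cum 470  ← median
  x=9 (Theta, w=100) cum 570
  x=9 (Gamma, w=150) cum 720
  x=9 (Alpha, w=45) cum 765
⇒ x* = 8
y-coordinate, sorted with cumulative weight:
  y=2 (Theta, w=100) cum 100
  y=2 (Zeta, w=50) cum 150
  y=2 (Delta, w=90) cum 240
  y=4 (Alpha, w=45) cum 285
  y=4 (Eta, w=30) cum 315
  y=4 (Beta, w=50) cum 365
  y=6 (Epsilon, w=250) cum 615  ← median
  y=8 (Gamma, w=150) cum 765
⇒ y* = 6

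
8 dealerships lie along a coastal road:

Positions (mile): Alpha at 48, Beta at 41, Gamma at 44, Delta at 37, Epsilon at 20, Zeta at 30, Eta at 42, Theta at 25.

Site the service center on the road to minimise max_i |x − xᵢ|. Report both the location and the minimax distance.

The 1-center on a line is the midpoint of the two extreme points: leftmost at 20, rightmost at 48.
Optimal location = (20 + 48)/2 = 34; maximum distance = (48 − 20)/2 = 14.

location 34, max distance 14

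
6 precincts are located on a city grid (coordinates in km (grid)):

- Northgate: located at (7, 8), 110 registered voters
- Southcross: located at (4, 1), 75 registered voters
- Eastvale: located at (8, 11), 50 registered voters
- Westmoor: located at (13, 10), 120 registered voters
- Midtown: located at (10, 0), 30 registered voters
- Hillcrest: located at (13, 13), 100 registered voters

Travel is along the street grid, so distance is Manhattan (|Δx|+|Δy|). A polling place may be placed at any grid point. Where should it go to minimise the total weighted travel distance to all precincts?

Manhattan distance separates: Σwᵢ(|x−xᵢ|+|y−yᵢ|) = Σwᵢ|x−xᵢ| + Σwᵢ|y−yᵢ|, so x and y are optimised independently as 1-D weighted medians.
Total weight W = 485; half = 242.5.
x-coordinate, sorted with cumulative weight:
  x=4 (Southcross, w=75) cum 75
  x=7 (Northgate, w=110) cum 185
  x=8 (Eastvale, w=50) cum 235
  x=10 (Midtown, w=30) cum 265  ← median
  x=13 (Westmoor, w=120) cum 385
  x=13 (Hillcrest, w=100) cum 485
⇒ x* = 10
y-coordinate, sorted with cumulative weight:
  y=0 (Midtown, w=30) cum 30
  y=1 (Southcross, w=75) cum 105
  y=8 (Northgate, w=110) cum 215
  y=10 (Westmoor, w=120) cum 335  ← median
  y=11 (Eastvale, w=50) cum 385
  y=13 (Hillcrest, w=100) cum 485
⇒ y* = 10

(10, 10)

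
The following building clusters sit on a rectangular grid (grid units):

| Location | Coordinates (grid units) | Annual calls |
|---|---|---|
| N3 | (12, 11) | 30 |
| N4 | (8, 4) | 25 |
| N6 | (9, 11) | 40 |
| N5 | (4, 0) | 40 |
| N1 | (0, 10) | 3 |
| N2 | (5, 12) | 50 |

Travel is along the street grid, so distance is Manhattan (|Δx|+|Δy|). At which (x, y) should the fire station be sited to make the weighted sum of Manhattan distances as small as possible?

Manhattan distance separates: Σwᵢ(|x−xᵢ|+|y−yᵢ|) = Σwᵢ|x−xᵢ| + Σwᵢ|y−yᵢ|, so x and y are optimised independently as 1-D weighted medians.
Total weight W = 188; half = 94.
x-coordinate, sorted with cumulative weight:
  x=0 (N1, w=3) cum 3
  x=4 (N5, w=40) cum 43
  x=5 (N2, w=50) cum 93
  x=8 (N4, w=25) cum 118  ← median
  x=9 (N6, w=40) cum 158
  x=12 (N3, w=30) cum 188
⇒ x* = 8
y-coordinate, sorted with cumulative weight:
  y=0 (N5, w=40) cum 40
  y=4 (N4, w=25) cum 65
  y=10 (N1, w=3) cum 68
  y=11 (N3, w=30) cum 98  ← median
  y=11 (N6, w=40) cum 138
  y=12 (N2, w=50) cum 188
⇒ y* = 11

(8, 11)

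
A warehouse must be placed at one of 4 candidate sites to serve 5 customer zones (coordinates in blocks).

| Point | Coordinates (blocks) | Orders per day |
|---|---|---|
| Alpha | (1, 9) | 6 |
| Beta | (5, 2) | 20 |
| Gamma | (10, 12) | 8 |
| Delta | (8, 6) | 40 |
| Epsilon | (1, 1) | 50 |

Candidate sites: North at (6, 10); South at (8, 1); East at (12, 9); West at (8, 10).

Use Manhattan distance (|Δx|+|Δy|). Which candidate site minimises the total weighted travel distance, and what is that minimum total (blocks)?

South, total 824 blocks

Total weighted distance at each candidate:
  North (6, 10): total = 1204
  South (8, 1): total = 824
  East (12, 9): total = 1616
  West (8, 10): total = 1260
Minimum is at South with total 824 blocks.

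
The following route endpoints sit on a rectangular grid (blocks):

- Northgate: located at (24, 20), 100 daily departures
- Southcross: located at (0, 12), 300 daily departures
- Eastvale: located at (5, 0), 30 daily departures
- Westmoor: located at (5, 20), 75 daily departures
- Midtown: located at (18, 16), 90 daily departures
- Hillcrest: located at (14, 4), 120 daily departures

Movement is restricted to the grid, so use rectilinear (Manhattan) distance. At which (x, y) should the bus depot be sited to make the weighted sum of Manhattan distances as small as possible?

(5, 12)

Manhattan distance separates: Σwᵢ(|x−xᵢ|+|y−yᵢ|) = Σwᵢ|x−xᵢ| + Σwᵢ|y−yᵢ|, so x and y are optimised independently as 1-D weighted medians.
Total weight W = 715; half = 357.5.
x-coordinate, sorted with cumulative weight:
  x=0 (Southcross, w=300) cum 300
  x=5 (Eastvale, w=30) cum 330
  x=5 (Westmoor, w=75) cum 405  ← median
  x=14 (Hillcrest, w=120) cum 525
  x=18 (Midtown, w=90) cum 615
  x=24 (Northgate, w=100) cum 715
⇒ x* = 5
y-coordinate, sorted with cumulative weight:
  y=0 (Eastvale, w=30) cum 30
  y=4 (Hillcrest, w=120) cum 150
  y=12 (Southcross, w=300) cum 450  ← median
  y=16 (Midtown, w=90) cum 540
  y=20 (Northgate, w=100) cum 640
  y=20 (Westmoor, w=75) cum 715
⇒ y* = 12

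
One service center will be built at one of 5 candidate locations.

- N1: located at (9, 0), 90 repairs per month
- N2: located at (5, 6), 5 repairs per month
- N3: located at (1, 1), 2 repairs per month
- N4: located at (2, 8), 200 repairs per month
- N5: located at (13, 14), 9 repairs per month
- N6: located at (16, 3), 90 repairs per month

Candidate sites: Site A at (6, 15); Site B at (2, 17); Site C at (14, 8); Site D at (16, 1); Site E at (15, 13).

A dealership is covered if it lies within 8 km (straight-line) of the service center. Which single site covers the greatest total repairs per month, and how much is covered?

Site D, covering 180

Coverage radius r = 8 km; a point is covered iff (Δx)²+(Δy)² ≤ 8² = 64.
  Site A (6, 15): covers {N5} → 9
  Site B (2, 17): covers {none} → 0
  Site C (14, 8): covers {N5, N6} → 99
  Site D (16, 1): covers {N1, N6} → 180
  Site E (15, 13): covers {N5} → 9
Maximum coverage at Site D: 180 repairs per month.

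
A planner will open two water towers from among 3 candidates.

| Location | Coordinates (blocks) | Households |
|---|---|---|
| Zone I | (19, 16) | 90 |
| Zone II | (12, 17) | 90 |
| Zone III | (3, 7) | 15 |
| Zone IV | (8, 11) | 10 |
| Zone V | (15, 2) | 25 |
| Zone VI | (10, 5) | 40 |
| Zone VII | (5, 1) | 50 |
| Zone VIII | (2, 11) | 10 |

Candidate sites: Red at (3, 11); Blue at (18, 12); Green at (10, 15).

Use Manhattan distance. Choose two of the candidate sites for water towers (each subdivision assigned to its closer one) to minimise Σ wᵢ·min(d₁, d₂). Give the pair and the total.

Evaluate every pair (each demand assigned to the nearer of the two):
  {Red, Green}: total = 2830
  {Blue, Green}: total = 2890
  {Red, Blue}: total = 3005
Best pair: {Red, Green} with total 2830.

{Red, Green}, total 2830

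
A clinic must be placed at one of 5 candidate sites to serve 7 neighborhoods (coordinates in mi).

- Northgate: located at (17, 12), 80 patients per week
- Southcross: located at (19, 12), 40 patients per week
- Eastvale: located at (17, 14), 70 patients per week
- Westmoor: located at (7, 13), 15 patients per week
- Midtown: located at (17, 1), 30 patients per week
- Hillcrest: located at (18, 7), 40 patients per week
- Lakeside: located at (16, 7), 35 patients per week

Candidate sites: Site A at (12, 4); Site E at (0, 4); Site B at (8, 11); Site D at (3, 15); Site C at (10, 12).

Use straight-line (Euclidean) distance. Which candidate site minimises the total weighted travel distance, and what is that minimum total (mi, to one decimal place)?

Total weighted distance at each candidate:
  Site A (12, 4): total = 2735.2
  Site E (0, 4): total = 5696.9
  Site B (8, 11): total = 3011.3
  Site D (3, 15): total = 4654.4
  Site C (10, 12): total = 2518.9
Minimum is at Site C with total 2518.9 mi.

Site C, total 2518.9 mi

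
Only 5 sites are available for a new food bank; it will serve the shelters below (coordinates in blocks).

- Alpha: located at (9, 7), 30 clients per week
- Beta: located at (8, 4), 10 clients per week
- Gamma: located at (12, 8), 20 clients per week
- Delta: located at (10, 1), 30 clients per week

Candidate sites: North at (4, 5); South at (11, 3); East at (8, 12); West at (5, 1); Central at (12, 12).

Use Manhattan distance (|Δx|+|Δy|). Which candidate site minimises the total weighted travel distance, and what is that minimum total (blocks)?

South, total 430 blocks

Total weighted distance at each candidate:
  North (4, 5): total = 780
  South (11, 3): total = 430
  East (8, 12): total = 810
  West (5, 1): total = 790
  Central (12, 12): total = 830
Minimum is at South with total 430 blocks.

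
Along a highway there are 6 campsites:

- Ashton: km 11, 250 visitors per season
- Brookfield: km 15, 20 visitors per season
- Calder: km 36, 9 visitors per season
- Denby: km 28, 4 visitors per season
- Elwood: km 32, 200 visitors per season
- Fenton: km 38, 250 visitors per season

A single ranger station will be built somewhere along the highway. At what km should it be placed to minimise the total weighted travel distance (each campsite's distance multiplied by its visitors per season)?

For a sum of weighted absolute distances on a line, the optimum is the weighted median (not the mean). Total weight W = 733; half-weight = 366.5.
Sort by position and accumulate weight:
  km 11 (Ashton, w=250) → cum 250
  km 15 (Brookfield, w=20) → cum 270
  km 28 (Denby, w=4) → cum 274
  km 32 (Elwood, w=200) → cum 474  ≥ 366.5 → median here
  km 36 (Calder, w=9) → cum 483
  km 38 (Fenton, w=250) → cum 733
Optimal location: km 32.

x = 32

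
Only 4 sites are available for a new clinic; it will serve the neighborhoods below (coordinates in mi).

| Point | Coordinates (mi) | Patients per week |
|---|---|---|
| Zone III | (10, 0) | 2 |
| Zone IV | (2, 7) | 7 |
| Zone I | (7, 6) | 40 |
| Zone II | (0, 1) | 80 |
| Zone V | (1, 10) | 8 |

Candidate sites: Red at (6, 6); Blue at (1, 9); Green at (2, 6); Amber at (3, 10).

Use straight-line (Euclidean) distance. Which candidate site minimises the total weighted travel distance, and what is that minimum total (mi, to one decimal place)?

Green, total 690.8 mi

Total weighted distance at each candidate:
  Red (6, 6): total = 759.3
  Blue (1, 9): total = 962.4
  Green (2, 6): total = 690.8
  Amber (3, 10): total = 1047.8
Minimum is at Green with total 690.8 mi.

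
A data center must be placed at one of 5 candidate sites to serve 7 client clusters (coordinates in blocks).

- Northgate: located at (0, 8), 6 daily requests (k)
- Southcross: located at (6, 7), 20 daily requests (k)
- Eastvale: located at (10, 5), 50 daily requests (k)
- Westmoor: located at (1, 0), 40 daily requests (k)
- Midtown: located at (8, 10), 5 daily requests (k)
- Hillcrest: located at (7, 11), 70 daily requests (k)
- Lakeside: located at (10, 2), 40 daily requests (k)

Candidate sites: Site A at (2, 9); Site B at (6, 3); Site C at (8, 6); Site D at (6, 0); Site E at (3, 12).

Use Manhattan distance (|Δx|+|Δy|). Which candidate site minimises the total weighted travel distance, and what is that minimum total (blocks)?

Total weighted distance at each candidate:
  Site A (2, 9): total = 2263
  Site B (6, 3): total = 1641
  Site C (8, 6): total = 1470
  Site D (6, 0): total = 2014
  Site E (3, 12): total = 2527
Minimum is at Site C with total 1470 blocks.

Site C, total 1470 blocks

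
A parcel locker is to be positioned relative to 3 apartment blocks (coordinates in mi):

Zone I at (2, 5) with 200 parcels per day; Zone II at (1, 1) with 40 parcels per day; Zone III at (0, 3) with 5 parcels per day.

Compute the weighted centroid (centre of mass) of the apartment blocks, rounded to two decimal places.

The minimiser of Σwᵢ‖p−pᵢ‖² is the weighted centroid p* = (Σwᵢpᵢ)/(Σwᵢ).
Σwᵢ = 245.
Σwᵢxᵢ = 200·2 + 40·1 + 5·0 = 440.
Σwᵢyᵢ = 200·5 + 40·1 + 5·3 = 1055.
x* = 440/245 = 1.80, y* = 1055/245 = 4.31.

(1.80, 4.31)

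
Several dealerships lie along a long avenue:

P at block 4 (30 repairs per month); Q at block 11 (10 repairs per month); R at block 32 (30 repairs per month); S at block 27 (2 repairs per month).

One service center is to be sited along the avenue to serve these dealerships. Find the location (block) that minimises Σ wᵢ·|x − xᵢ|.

For a sum of weighted absolute distances on a line, the optimum is the weighted median (not the mean). Total weight W = 72; half-weight = 36.
Sort by position and accumulate weight:
  block 4 (P, w=30) → cum 30
  block 11 (Q, w=10) → cum 40  ≥ 36 → median here
  block 27 (S, w=2) → cum 42
  block 32 (R, w=30) → cum 72
Optimal location: block 11.

x = 11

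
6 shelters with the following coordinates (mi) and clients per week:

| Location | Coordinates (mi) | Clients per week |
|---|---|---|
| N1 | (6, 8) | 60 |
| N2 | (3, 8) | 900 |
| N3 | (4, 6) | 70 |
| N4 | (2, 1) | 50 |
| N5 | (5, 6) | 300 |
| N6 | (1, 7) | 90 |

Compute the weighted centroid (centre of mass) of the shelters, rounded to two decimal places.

The minimiser of Σwᵢ‖p−pᵢ‖² is the weighted centroid p* = (Σwᵢpᵢ)/(Σwᵢ).
Σwᵢ = 1470.
Σwᵢxᵢ = 60·6 + 900·3 + 70·4 + 50·2 + 300·5 + 90·1 = 5030.
Σwᵢyᵢ = 60·8 + 900·8 + 70·6 + 50·1 + 300·6 + 90·7 = 10580.
x* = 5030/1470 = 3.42, y* = 10580/1470 = 7.20.

(3.42, 7.20)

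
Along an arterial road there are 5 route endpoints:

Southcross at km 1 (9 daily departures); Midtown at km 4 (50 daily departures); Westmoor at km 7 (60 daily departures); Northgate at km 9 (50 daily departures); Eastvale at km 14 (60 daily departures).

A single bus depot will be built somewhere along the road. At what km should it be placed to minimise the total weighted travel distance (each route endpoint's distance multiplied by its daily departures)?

For a sum of weighted absolute distances on a line, the optimum is the weighted median (not the mean). Total weight W = 229; half-weight = 114.5.
Sort by position and accumulate weight:
  km 1 (Southcross, w=9) → cum 9
  km 4 (Midtown, w=50) → cum 59
  km 7 (Westmoor, w=60) → cum 119  ≥ 114.5 → median here
  km 9 (Northgate, w=50) → cum 169
  km 14 (Eastvale, w=60) → cum 229
Optimal location: km 7.

x = 7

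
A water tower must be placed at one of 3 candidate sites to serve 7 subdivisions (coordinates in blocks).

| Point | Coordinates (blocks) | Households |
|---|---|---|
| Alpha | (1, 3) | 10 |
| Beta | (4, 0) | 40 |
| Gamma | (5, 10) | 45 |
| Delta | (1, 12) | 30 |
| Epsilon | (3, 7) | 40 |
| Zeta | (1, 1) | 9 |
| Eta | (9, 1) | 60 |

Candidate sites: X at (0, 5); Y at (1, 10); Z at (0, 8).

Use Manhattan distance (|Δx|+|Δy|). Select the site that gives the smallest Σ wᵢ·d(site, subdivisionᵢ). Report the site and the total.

Total weighted distance at each candidate:
  X (0, 5): total = 2105
  Y (1, 10): total = 2131
  Z (0, 8): total = 2197
Minimum is at X with total 2105 blocks.

X, total 2105 blocks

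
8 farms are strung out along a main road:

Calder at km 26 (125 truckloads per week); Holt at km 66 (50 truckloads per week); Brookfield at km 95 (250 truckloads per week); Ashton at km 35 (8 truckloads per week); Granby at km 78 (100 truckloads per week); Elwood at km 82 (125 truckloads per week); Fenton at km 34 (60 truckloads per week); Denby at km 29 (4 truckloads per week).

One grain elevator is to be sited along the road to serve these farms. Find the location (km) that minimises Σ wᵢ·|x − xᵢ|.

x = 82

For a sum of weighted absolute distances on a line, the optimum is the weighted median (not the mean). Total weight W = 722; half-weight = 361.
Sort by position and accumulate weight:
  km 26 (Calder, w=125) → cum 125
  km 29 (Denby, w=4) → cum 129
  km 34 (Fenton, w=60) → cum 189
  km 35 (Ashton, w=8) → cum 197
  km 66 (Holt, w=50) → cum 247
  km 78 (Granby, w=100) → cum 347
  km 82 (Elwood, w=125) → cum 472  ≥ 361 → median here
  km 95 (Brookfield, w=250) → cum 722
Optimal location: km 82.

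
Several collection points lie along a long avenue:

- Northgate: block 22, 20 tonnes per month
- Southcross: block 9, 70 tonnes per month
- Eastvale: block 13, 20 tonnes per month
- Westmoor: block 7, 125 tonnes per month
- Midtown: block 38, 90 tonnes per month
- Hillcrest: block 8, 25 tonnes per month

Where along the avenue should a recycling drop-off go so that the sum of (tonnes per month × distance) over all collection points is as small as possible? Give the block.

For a sum of weighted absolute distances on a line, the optimum is the weighted median (not the mean). Total weight W = 350; half-weight = 175.
Sort by position and accumulate weight:
  block 7 (Westmoor, w=125) → cum 125
  block 8 (Hillcrest, w=25) → cum 150
  block 9 (Southcross, w=70) → cum 220  ≥ 175 → median here
  block 13 (Eastvale, w=20) → cum 240
  block 22 (Northgate, w=20) → cum 260
  block 38 (Midtown, w=90) → cum 350
Optimal location: block 9.

x = 9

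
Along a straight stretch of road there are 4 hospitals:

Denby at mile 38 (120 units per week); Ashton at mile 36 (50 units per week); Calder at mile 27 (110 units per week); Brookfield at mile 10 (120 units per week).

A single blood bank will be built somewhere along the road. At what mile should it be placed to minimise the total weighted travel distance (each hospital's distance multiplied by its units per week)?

x = 27

For a sum of weighted absolute distances on a line, the optimum is the weighted median (not the mean). Total weight W = 400; half-weight = 200.
Sort by position and accumulate weight:
  mile 10 (Brookfield, w=120) → cum 120
  mile 27 (Calder, w=110) → cum 230  ≥ 200 → median here
  mile 36 (Ashton, w=50) → cum 280
  mile 38 (Denby, w=120) → cum 400
Optimal location: mile 27.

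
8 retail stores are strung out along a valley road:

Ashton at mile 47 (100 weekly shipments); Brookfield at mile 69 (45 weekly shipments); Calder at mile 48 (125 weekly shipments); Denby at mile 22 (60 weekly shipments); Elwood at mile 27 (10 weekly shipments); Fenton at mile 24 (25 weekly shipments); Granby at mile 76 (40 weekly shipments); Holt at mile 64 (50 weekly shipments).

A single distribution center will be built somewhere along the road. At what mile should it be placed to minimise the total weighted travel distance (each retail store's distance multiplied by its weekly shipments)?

x = 48

For a sum of weighted absolute distances on a line, the optimum is the weighted median (not the mean). Total weight W = 455; half-weight = 227.5.
Sort by position and accumulate weight:
  mile 22 (Denby, w=60) → cum 60
  mile 24 (Fenton, w=25) → cum 85
  mile 27 (Elwood, w=10) → cum 95
  mile 47 (Ashton, w=100) → cum 195
  mile 48 (Calder, w=125) → cum 320  ≥ 227.5 → median here
  mile 64 (Holt, w=50) → cum 370
  mile 69 (Brookfield, w=45) → cum 415
  mile 76 (Granby, w=40) → cum 455
Optimal location: mile 48.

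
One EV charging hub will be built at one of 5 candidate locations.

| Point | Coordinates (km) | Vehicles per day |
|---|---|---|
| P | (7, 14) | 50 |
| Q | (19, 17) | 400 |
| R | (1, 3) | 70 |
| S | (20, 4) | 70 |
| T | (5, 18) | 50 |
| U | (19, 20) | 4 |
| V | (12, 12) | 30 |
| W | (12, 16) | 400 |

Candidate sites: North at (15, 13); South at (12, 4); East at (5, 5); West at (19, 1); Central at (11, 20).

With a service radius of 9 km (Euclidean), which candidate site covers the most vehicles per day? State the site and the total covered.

Central, covering 934

Coverage radius r = 9 km; a point is covered iff (Δx)²+(Δy)² ≤ 9² = 81.
  North (15, 13): covers {P, Q, U, V, W} → 884
  South (12, 4): covers {S, V} → 100
  East (5, 5): covers {R} → 70
  West (19, 1): covers {S} → 70
  Central (11, 20): covers {P, Q, T, U, V, W} → 934
Maximum coverage at Central: 934 vehicles per day.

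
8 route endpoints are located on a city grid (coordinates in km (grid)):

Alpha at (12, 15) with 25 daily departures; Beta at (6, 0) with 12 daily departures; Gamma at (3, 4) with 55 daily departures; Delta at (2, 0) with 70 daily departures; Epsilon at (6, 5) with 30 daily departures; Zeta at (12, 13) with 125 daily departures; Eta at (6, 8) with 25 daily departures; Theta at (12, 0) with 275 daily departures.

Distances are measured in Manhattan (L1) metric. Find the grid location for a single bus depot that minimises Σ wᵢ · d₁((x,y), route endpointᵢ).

(12, 0)

Manhattan distance separates: Σwᵢ(|x−xᵢ|+|y−yᵢ|) = Σwᵢ|x−xᵢ| + Σwᵢ|y−yᵢ|, so x and y are optimised independently as 1-D weighted medians.
Total weight W = 617; half = 308.5.
x-coordinate, sorted with cumulative weight:
  x=2 (Delta, w=70) cum 70
  x=3 (Gamma, w=55) cum 125
  x=6 (Beta, w=12) cum 137
  x=6 (Epsilon, w=30) cum 167
  x=6 (Eta, w=25) cum 192
  x=12 (Alpha, w=25) cum 217
  x=12 (Zeta, w=125) cum 342  ← median
  x=12 (Theta, w=275) cum 617
⇒ x* = 12
y-coordinate, sorted with cumulative weight:
  y=0 (Beta, w=12) cum 12
  y=0 (Delta, w=70) cum 82
  y=0 (Theta, w=275) cum 357  ← median
  y=4 (Gamma, w=55) cum 412
  y=5 (Epsilon, w=30) cum 442
  y=8 (Eta, w=25) cum 467
  y=13 (Zeta, w=125) cum 592
  y=15 (Alpha, w=25) cum 617
⇒ y* = 0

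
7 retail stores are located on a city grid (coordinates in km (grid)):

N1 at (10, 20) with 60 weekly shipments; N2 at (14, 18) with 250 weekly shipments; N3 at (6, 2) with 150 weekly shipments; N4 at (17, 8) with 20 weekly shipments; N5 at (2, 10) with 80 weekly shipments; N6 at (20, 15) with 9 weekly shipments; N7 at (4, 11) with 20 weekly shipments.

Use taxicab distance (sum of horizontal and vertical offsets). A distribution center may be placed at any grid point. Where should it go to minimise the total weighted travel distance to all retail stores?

Manhattan distance separates: Σwᵢ(|x−xᵢ|+|y−yᵢ|) = Σwᵢ|x−xᵢ| + Σwᵢ|y−yᵢ|, so x and y are optimised independently as 1-D weighted medians.
Total weight W = 589; half = 294.5.
x-coordinate, sorted with cumulative weight:
  x=2 (N5, w=80) cum 80
  x=4 (N7, w=20) cum 100
  x=6 (N3, w=150) cum 250
  x=10 (N1, w=60) cum 310  ← median
  x=14 (N2, w=250) cum 560
  x=17 (N4, w=20) cum 580
  x=20 (N6, w=9) cum 589
⇒ x* = 10
y-coordinate, sorted with cumulative weight:
  y=2 (N3, w=150) cum 150
  y=8 (N4, w=20) cum 170
  y=10 (N5, w=80) cum 250
  y=11 (N7, w=20) cum 270
  y=15 (N6, w=9) cum 279
  y=18 (N2, w=250) cum 529  ← median
  y=20 (N1, w=60) cum 589
⇒ y* = 18

(10, 18)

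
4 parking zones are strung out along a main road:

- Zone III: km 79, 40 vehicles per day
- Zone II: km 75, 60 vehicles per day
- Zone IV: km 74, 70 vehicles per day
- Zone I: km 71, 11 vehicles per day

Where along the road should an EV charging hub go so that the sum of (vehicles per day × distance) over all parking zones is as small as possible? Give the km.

For a sum of weighted absolute distances on a line, the optimum is the weighted median (not the mean). Total weight W = 181; half-weight = 90.5.
Sort by position and accumulate weight:
  km 71 (Zone I, w=11) → cum 11
  km 74 (Zone IV, w=70) → cum 81
  km 75 (Zone II, w=60) → cum 141  ≥ 90.5 → median here
  km 79 (Zone III, w=40) → cum 181
Optimal location: km 75.

x = 75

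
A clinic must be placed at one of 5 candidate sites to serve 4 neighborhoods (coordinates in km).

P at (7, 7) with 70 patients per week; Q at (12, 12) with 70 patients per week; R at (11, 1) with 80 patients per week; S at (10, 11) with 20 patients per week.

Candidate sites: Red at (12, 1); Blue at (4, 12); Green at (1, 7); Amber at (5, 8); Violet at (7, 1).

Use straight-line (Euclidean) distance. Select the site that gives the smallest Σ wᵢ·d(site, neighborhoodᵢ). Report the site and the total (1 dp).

Total weighted distance at each candidate:
  Red (12, 1): total = 1600.7
  Blue (4, 12): total = 2132.9
  Green (1, 7): total = 2395.7
  Amber (5, 8): total = 1575.1
  Violet (7, 1): total = 1794.6
Minimum is at Amber with total 1575.1 km.

Amber, total 1575.1 km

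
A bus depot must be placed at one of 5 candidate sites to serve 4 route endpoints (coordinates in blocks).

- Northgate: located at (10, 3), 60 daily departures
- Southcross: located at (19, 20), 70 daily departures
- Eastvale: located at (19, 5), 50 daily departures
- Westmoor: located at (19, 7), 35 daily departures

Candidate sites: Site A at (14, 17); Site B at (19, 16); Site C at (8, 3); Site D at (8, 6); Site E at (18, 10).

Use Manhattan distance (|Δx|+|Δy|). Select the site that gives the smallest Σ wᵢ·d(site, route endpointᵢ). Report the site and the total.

Total weighted distance at each candidate:
  Site A (14, 17): total = 3015
  Site B (19, 16): total = 2465
  Site C (8, 3): total = 3255
  Site D (8, 6): total = 3070
  Site E (18, 10): total = 2110
Minimum is at Site E with total 2110 blocks.

Site E, total 2110 blocks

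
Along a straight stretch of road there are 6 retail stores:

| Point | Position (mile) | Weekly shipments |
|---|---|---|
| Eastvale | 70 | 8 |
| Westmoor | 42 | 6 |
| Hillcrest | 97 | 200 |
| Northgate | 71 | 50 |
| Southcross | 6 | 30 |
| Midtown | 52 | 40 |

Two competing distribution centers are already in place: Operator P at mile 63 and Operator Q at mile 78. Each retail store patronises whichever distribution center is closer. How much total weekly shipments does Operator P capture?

84

The indifferent point is the midpoint (63+78)/2 = 70.5; retail stores left of it (closer to Operator P at 63) go to Operator P, those right go to Operator Q.
  Southcross at 6 (w=30) → Operator P
  Westmoor at 42 (w=6) → Operator P
  Midtown at 52 (w=40) → Operator P
  Eastvale at 70 (w=8) → Operator P
  Northgate at 71 (w=50) → Operator Q
  Hillcrest at 97 (w=200) → Operator Q
Operator P captures 84; Operator Q captures 250.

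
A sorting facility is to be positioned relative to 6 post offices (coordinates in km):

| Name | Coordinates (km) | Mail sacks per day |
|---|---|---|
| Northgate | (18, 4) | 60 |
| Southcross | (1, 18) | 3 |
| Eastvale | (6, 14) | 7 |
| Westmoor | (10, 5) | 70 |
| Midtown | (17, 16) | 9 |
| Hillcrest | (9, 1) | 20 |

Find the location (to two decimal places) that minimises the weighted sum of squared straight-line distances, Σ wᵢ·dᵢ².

The minimiser of Σwᵢ‖p−pᵢ‖² is the weighted centroid p* = (Σwᵢpᵢ)/(Σwᵢ).
Σwᵢ = 169.
Σwᵢxᵢ = 60·18 + 3·1 + 7·6 + 70·10 + 9·17 + 20·9 = 2158.
Σwᵢyᵢ = 60·4 + 3·18 + 7·14 + 70·5 + 9·16 + 20·1 = 906.
x* = 2158/169 = 12.77, y* = 906/169 = 5.36.

(12.77, 5.36)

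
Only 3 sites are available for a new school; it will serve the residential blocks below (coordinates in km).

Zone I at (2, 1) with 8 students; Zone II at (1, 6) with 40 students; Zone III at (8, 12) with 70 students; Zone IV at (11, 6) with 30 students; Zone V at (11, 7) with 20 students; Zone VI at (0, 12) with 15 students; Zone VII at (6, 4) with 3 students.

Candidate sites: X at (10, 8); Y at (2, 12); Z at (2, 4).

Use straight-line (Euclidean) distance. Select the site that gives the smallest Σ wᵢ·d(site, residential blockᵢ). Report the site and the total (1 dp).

Total weighted distance at each candidate:
  X (10, 8): total = 1040.8
  Y (2, 12): total = 1338.6
  Z (2, 4): total = 1415.5
Minimum is at X with total 1040.8 km.

X, total 1040.8 km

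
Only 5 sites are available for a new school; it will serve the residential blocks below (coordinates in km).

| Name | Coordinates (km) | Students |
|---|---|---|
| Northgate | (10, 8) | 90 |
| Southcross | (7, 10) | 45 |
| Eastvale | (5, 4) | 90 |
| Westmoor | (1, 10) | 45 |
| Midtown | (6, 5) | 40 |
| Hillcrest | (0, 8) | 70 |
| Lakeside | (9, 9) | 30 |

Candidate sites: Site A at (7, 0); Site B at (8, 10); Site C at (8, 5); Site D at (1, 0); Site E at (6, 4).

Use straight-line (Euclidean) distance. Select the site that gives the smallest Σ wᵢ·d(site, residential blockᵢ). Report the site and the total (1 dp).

Site E, total 1944.0 km

Total weighted distance at each candidate:
  Site A (7, 0): total = 3370.9
  Site B (8, 10): total = 2053.4
  Site C (8, 5): total = 2027.4
  Site D (1, 0): total = 3776.1
  Site E (6, 4): total = 1944.0
Minimum is at Site E with total 1944.0 km.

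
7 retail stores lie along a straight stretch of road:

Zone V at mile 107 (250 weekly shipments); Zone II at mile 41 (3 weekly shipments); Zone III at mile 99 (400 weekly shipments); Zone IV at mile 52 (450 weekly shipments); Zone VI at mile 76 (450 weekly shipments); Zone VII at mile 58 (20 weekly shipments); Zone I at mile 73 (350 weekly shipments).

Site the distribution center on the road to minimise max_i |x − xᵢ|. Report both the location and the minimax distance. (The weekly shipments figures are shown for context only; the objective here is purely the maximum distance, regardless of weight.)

location 74, max distance 33

The 1-center on a line is the midpoint of the two extreme points: leftmost at 41, rightmost at 107.
Optimal location = (41 + 107)/2 = 74; maximum distance = (107 − 41)/2 = 33.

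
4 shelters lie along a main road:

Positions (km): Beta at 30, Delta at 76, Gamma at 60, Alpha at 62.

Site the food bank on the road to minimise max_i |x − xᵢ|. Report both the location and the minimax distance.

location 53, max distance 23

The 1-center on a line is the midpoint of the two extreme points: leftmost at 30, rightmost at 76.
Optimal location = (30 + 76)/2 = 53; maximum distance = (76 − 30)/2 = 23.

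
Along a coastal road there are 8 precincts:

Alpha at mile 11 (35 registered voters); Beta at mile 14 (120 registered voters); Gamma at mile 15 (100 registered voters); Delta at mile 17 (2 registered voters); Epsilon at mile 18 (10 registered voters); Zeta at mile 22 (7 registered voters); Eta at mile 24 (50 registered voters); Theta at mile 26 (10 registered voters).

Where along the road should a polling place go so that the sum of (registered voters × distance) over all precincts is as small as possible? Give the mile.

x = 15

For a sum of weighted absolute distances on a line, the optimum is the weighted median (not the mean). Total weight W = 334; half-weight = 167.
Sort by position and accumulate weight:
  mile 11 (Alpha, w=35) → cum 35
  mile 14 (Beta, w=120) → cum 155
  mile 15 (Gamma, w=100) → cum 255  ≥ 167 → median here
  mile 17 (Delta, w=2) → cum 257
  mile 18 (Epsilon, w=10) → cum 267
  mile 22 (Zeta, w=7) → cum 274
  mile 24 (Eta, w=50) → cum 324
  mile 26 (Theta, w=10) → cum 334
Optimal location: mile 15.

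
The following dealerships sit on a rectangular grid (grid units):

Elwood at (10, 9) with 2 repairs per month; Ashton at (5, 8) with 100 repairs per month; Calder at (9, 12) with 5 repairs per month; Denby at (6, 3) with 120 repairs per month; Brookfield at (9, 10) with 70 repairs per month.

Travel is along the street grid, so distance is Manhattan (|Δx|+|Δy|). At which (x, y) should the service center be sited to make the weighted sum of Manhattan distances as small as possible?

(6, 8)

Manhattan distance separates: Σwᵢ(|x−xᵢ|+|y−yᵢ|) = Σwᵢ|x−xᵢ| + Σwᵢ|y−yᵢ|, so x and y are optimised independently as 1-D weighted medians.
Total weight W = 297; half = 148.5.
x-coordinate, sorted with cumulative weight:
  x=5 (Ashton, w=100) cum 100
  x=6 (Denby, w=120) cum 220  ← median
  x=9 (Calder, w=5) cum 225
  x=9 (Brookfield, w=70) cum 295
  x=10 (Elwood, w=2) cum 297
⇒ x* = 6
y-coordinate, sorted with cumulative weight:
  y=3 (Denby, w=120) cum 120
  y=8 (Ashton, w=100) cum 220  ← median
  y=9 (Elwood, w=2) cum 222
  y=10 (Brookfield, w=70) cum 292
  y=12 (Calder, w=5) cum 297
⇒ y* = 8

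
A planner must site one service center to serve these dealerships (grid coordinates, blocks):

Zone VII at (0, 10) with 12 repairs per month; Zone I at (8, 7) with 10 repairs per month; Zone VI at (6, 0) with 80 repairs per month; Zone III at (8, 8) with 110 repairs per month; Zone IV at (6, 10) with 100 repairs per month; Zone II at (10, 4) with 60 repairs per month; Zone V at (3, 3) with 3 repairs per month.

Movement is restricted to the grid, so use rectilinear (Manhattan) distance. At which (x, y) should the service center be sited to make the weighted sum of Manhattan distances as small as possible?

(6, 8)

Manhattan distance separates: Σwᵢ(|x−xᵢ|+|y−yᵢ|) = Σwᵢ|x−xᵢ| + Σwᵢ|y−yᵢ|, so x and y are optimised independently as 1-D weighted medians.
Total weight W = 375; half = 187.5.
x-coordinate, sorted with cumulative weight:
  x=0 (Zone VII, w=12) cum 12
  x=3 (Zone V, w=3) cum 15
  x=6 (Zone VI, w=80) cum 95
  x=6 (Zone IV, w=100) cum 195  ← median
  x=8 (Zone I, w=10) cum 205
  x=8 (Zone III, w=110) cum 315
  x=10 (Zone II, w=60) cum 375
⇒ x* = 6
y-coordinate, sorted with cumulative weight:
  y=0 (Zone VI, w=80) cum 80
  y=3 (Zone V, w=3) cum 83
  y=4 (Zone II, w=60) cum 143
  y=7 (Zone I, w=10) cum 153
  y=8 (Zone III, w=110) cum 263  ← median
  y=10 (Zone VII, w=12) cum 275
  y=10 (Zone IV, w=100) cum 375
⇒ y* = 8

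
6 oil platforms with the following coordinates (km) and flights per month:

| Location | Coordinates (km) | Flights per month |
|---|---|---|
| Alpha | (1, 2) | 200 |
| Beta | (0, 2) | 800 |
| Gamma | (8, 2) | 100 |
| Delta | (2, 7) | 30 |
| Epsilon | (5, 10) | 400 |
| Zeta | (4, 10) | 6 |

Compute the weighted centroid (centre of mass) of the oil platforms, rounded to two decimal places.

The minimiser of Σwᵢ‖p−pᵢ‖² is the weighted centroid p* = (Σwᵢpᵢ)/(Σwᵢ).
Σwᵢ = 1536.
Σwᵢxᵢ = 200·1 + 800·0 + 100·8 + 30·2 + 400·5 + 6·4 = 3084.
Σwᵢyᵢ = 200·2 + 800·2 + 100·2 + 30·7 + 400·10 + 6·10 = 6470.
x* = 3084/1536 = 2.01, y* = 6470/1536 = 4.21.

(2.01, 4.21)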